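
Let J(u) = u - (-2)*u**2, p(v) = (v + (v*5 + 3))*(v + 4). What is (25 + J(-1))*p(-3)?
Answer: -390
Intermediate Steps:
p(v) = (3 + 6*v)*(4 + v) (p(v) = (v + (5*v + 3))*(4 + v) = (v + (3 + 5*v))*(4 + v) = (3 + 6*v)*(4 + v))
J(u) = u + 2*u**2
(25 + J(-1))*p(-3) = (25 - (1 + 2*(-1)))*(12 + 6*(-3)**2 + 27*(-3)) = (25 - (1 - 2))*(12 + 6*9 - 81) = (25 - 1*(-1))*(12 + 54 - 81) = (25 + 1)*(-15) = 26*(-15) = -390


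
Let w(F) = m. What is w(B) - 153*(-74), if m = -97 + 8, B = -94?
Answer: 11233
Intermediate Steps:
m = -89
w(F) = -89
w(B) - 153*(-74) = -89 - 153*(-74) = -89 + 11322 = 11233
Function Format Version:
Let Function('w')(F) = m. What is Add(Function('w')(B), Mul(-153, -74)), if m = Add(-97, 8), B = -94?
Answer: 11233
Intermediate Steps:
m = -89
Function('w')(F) = -89
Add(Function('w')(B), Mul(-153, -74)) = Add(-89, Mul(-153, -74)) = Add(-89, 11322) = 11233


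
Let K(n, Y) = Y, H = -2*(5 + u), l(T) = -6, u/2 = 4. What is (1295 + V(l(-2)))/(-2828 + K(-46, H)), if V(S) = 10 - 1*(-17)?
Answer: -661/1427 ≈ -0.46321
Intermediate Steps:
u = 8 (u = 2*4 = 8)
H = -26 (H = -2*(5 + 8) = -2*13 = -26)
V(S) = 27 (V(S) = 10 + 17 = 27)
(1295 + V(l(-2)))/(-2828 + K(-46, H)) = (1295 + 27)/(-2828 - 26) = 1322/(-2854) = 1322*(-1/2854) = -661/1427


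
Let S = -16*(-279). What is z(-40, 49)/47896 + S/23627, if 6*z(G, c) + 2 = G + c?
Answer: 1283011853/6789832752 ≈ 0.18896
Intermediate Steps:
z(G, c) = -1/3 + G/6 + c/6 (z(G, c) = -1/3 + (G + c)/6 = -1/3 + (G/6 + c/6) = -1/3 + G/6 + c/6)
S = 4464
z(-40, 49)/47896 + S/23627 = (-1/3 + (1/6)*(-40) + (1/6)*49)/47896 + 4464/23627 = (-1/3 - 20/3 + 49/6)*(1/47896) + 4464*(1/23627) = (7/6)*(1/47896) + 4464/23627 = 7/287376 + 4464/23627 = 1283011853/6789832752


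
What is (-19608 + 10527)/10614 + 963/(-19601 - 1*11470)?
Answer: -32486337/36643066 ≈ -0.88656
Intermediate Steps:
(-19608 + 10527)/10614 + 963/(-19601 - 1*11470) = -9081*1/10614 + 963/(-19601 - 11470) = -3027/3538 + 963/(-31071) = -3027/3538 + 963*(-1/31071) = -3027/3538 - 321/10357 = -32486337/36643066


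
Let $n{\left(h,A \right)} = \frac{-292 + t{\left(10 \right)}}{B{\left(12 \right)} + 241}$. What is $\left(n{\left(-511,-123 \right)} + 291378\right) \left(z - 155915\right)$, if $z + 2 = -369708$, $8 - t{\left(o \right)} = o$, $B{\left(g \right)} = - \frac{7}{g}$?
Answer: $- \frac{88370387960250}{577} \approx -1.5316 \cdot 10^{11}$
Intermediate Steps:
$t{\left(o \right)} = 8 - o$
$z = -369710$ ($z = -2 - 369708 = -369710$)
$n{\left(h,A \right)} = - \frac{3528}{2885}$ ($n{\left(h,A \right)} = \frac{-292 + \left(8 - 10\right)}{- \frac{7}{12} + 241} = \frac{-292 + \left(8 - 10\right)}{\left(-7\right) \frac{1}{12} + 241} = \frac{-292 - 2}{- \frac{7}{12} + 241} = - \frac{294}{\frac{2885}{12}} = \left(-294\right) \frac{12}{2885} = - \frac{3528}{2885}$)
$\left(n{\left(-511,-123 \right)} + 291378\right) \left(z - 155915\right) = \left(- \frac{3528}{2885} + 291378\right) \left(-369710 - 155915\right) = \frac{840622002}{2885} \left(-525625\right) = - \frac{88370387960250}{577}$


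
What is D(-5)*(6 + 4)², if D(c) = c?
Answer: -500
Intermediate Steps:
D(-5)*(6 + 4)² = -5*(6 + 4)² = -5*10² = -5*100 = -500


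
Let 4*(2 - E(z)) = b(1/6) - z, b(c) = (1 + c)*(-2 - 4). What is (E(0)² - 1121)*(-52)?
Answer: 230243/4 ≈ 57561.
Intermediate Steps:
b(c) = -6 - 6*c (b(c) = (1 + c)*(-6) = -6 - 6*c)
E(z) = 15/4 + z/4 (E(z) = 2 - ((-6 - 6/6) - z)/4 = 2 - ((-6 - 6*⅙) - z)/4 = 2 - ((-6 - 1) - z)/4 = 2 - (-7 - z)/4 = 2 + (7/4 + z/4) = 15/4 + z/4)
(E(0)² - 1121)*(-52) = ((15/4 + (¼)*0)² - 1121)*(-52) = ((15/4 + 0)² - 1121)*(-52) = ((15/4)² - 1121)*(-52) = (225/16 - 1121)*(-52) = -17711/16*(-52) = 230243/4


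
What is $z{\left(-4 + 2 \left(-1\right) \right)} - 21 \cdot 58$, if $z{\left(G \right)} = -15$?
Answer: $-1233$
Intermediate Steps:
$z{\left(-4 + 2 \left(-1\right) \right)} - 21 \cdot 58 = -15 - 21 \cdot 58 = -15 - 1218 = -1233$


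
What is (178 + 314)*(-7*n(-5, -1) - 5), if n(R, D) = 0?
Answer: -2460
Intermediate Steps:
(178 + 314)*(-7*n(-5, -1) - 5) = (178 + 314)*(-7*0 - 5) = 492*(0 - 5) = 492*(-5) = -2460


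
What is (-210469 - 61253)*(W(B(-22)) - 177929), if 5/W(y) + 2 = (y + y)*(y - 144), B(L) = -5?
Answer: 11990111260589/248 ≈ 4.8347e+10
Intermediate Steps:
W(y) = 5/(-2 + 2*y*(-144 + y)) (W(y) = 5/(-2 + (y + y)*(y - 144)) = 5/(-2 + (2*y)*(-144 + y)) = 5/(-2 + 2*y*(-144 + y)))
(-210469 - 61253)*(W(B(-22)) - 177929) = (-210469 - 61253)*(5/(2*(-1 + (-5)**2 - 144*(-5))) - 177929) = -271722*(5/(2*(-1 + 25 + 720)) - 177929) = -271722*((5/2)/744 - 177929) = -271722*((5/2)*(1/744) - 177929) = -271722*(5/1488 - 177929) = -271722*(-264758347/1488) = 11990111260589/248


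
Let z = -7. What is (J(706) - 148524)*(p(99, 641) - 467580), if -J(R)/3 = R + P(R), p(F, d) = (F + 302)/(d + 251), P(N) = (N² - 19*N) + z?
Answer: 669701473813833/892 ≈ 7.5079e+11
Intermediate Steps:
P(N) = -7 + N² - 19*N (P(N) = (N² - 19*N) - 7 = -7 + N² - 19*N)
p(F, d) = (302 + F)/(251 + d)
J(R) = 21 - 3*R² + 54*R (J(R) = -3*(R + (-7 + R² - 19*R)) = -3*(-7 + R² - 18*R) = 21 - 3*R² + 54*R)
(J(706) - 148524)*(p(99, 641) - 467580) = ((21 - 3*706² + 54*706) - 148524)*((302 + 99)/(251 + 641) - 467580) = ((21 - 3*498436 + 38124) - 148524)*(401/892 - 467580) = ((21 - 1495308 + 38124) - 148524)*((1/892)*401 - 467580) = (-1457163 - 148524)*(401/892 - 467580) = -1605687*(-417080959/892) = 669701473813833/892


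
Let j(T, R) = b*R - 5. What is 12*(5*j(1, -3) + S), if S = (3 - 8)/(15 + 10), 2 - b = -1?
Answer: -4212/5 ≈ -842.40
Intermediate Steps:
b = 3 (b = 2 - 1*(-1) = 2 + 1 = 3)
S = -⅕ (S = -5/25 = -5*1/25 = -⅕ ≈ -0.20000)
j(T, R) = -5 + 3*R (j(T, R) = 3*R - 5 = -5 + 3*R)
12*(5*j(1, -3) + S) = 12*(5*(-5 + 3*(-3)) - ⅕) = 12*(5*(-5 - 9) - ⅕) = 12*(5*(-14) - ⅕) = 12*(-70 - ⅕) = 12*(-351/5) = -4212/5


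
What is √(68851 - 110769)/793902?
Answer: I*√41918/793902 ≈ 0.00025789*I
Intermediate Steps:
√(68851 - 110769)/793902 = √(-41918)*(1/793902) = (I*√41918)*(1/793902) = I*√41918/793902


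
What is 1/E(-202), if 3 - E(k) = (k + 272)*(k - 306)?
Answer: 1/35563 ≈ 2.8119e-5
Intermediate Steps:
E(k) = 3 - (-306 + k)*(272 + k) (E(k) = 3 - (k + 272)*(k - 306) = 3 - (272 + k)*(-306 + k) = 3 - (-306 + k)*(272 + k))
1/E(-202) = 1/(83235 - 1*(-202)² + 34*(-202)) = 1/(83235 - 1*40804 - 6868) = 1/(83235 - 40804 - 6868) = 1/35563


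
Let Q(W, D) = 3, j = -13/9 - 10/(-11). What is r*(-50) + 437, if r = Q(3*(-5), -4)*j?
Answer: 17071/33 ≈ 517.30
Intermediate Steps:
j = -53/99 (j = -13*⅑ - 10*(-1/11) = -13/9 + 10/11 = -53/99 ≈ -0.53535)
r = -53/33 (r = 3*(-53/99) = -53/33 ≈ -1.6061)
r*(-50) + 437 = -53/33*(-50) + 437 = 2650/33 + 437 = 17071/33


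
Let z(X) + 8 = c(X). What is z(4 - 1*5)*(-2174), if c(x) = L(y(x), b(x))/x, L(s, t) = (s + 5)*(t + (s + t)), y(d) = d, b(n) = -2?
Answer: -26088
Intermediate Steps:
L(s, t) = (5 + s)*(s + 2*t)
c(x) = (-20 + x + x**2)/x (c(x) = (x**2 + 5*x + 10*(-2) + 2*x*(-2))/x = (x**2 + 5*x - 20 - 4*x)/x = (-20 + x + x**2)/x)
z(X) = -7 + X - 20/X (z(X) = -8 + (1 + X - 20/X) = -7 + X - 20/X)
z(4 - 1*5)*(-2174) = (-7 + (4 - 1*5) - 20/(4 - 1*5))*(-2174) = (-7 + (4 - 5) - 20/(4 - 5))*(-2174) = (-7 - 1 - 20/(-1))*(-2174) = (-7 - 1 - 20*(-1))*(-2174) = (-7 - 1 + 20)*(-2174) = 12*(-2174) = -26088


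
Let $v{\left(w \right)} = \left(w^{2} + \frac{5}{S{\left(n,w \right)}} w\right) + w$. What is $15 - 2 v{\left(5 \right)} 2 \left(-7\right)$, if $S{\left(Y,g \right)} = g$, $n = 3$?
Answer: $14700$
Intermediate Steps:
$v{\left(w \right)} = 5 + w + w^{2}$ ($v{\left(w \right)} = \left(w^{2} + \frac{5}{w} w\right) + w = \left(w^{2} + 5\right) + w = \left(5 + w^{2}\right) + w = 5 + w + w^{2}$)
$15 - 2 v{\left(5 \right)} 2 \left(-7\right) = 15 - 2 \left(5 + 5 + 5^{2}\right) 2 \left(-7\right) = 15 - 2 \left(5 + 5 + 25\right) 2 \left(-7\right) = 15 \left(-2\right) 35 \cdot 2 \left(-7\right) = 15 \left(\left(-70\right) 2\right) \left(-7\right) = 15 \left(-140\right) \left(-7\right) = \left(-2100\right) \left(-7\right) = 14700$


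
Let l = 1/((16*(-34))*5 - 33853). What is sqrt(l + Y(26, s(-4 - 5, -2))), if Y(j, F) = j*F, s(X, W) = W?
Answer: I*sqrt(69554421681)/36573 ≈ 7.2111*I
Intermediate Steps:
Y(j, F) = F*j
l = -1/36573 (l = 1/(-544*5 - 33853) = 1/(-2720 - 33853) = 1/(-36573) = -1/36573 ≈ -2.7343e-5)
sqrt(l + Y(26, s(-4 - 5, -2))) = sqrt(-1/36573 - 2*26) = sqrt(-1/36573 - 52) = sqrt(-1901797/36573) = I*sqrt(69554421681)/36573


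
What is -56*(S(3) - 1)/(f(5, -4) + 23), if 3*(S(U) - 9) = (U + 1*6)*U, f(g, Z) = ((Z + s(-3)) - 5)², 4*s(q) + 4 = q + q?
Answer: -3808/621 ≈ -6.1320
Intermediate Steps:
s(q) = -1 + q/2 (s(q) = -1 + (q + q)/4 = -1 + (2*q)/4 = -1 + q/2)
f(g, Z) = (-15/2 + Z)² (f(g, Z) = ((Z + (-1 + (½)*(-3))) - 5)² = ((Z + (-1 - 3/2)) - 5)² = ((Z - 5/2) - 5)² = ((-5/2 + Z) - 5)² = (-15/2 + Z)²)
S(U) = 9 + U*(6 + U)/3 (S(U) = 9 + ((U + 1*6)*U)/3 = 9 + ((U + 6)*U)/3 = 9 + ((6 + U)*U)/3 = 9 + (U*(6 + U))/3 = 9 + U*(6 + U)/3)
-56*(S(3) - 1)/(f(5, -4) + 23) = -56*((9 + 2*3 + (⅓)*3²) - 1)/((-15 + 2*(-4))²/4 + 23) = -56*((9 + 6 + (⅓)*9) - 1)/((-15 - 8)²/4 + 23) = -56*((9 + 6 + 3) - 1)/((¼)*(-23)² + 23) = -56*(18 - 1)/((¼)*529 + 23) = -952/(529/4 + 23) = -952/621/4 = -952*4/621 = -56*68/621 = -3808/621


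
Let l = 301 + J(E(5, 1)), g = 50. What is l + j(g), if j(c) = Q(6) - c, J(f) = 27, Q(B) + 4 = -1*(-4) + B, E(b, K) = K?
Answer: 284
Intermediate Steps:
Q(B) = B (Q(B) = -4 + (-1*(-4) + B) = -4 + (4 + B) = B)
j(c) = 6 - c
l = 328 (l = 301 + 27 = 328)
l + j(g) = 328 + (6 - 1*50) = 328 + (6 - 50) = 328 - 44 = 284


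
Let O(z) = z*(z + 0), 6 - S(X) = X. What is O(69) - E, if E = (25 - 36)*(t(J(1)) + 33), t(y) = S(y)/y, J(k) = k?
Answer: 5179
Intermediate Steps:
S(X) = 6 - X
t(y) = (6 - y)/y
E = -418 (E = (25 - 36)*((6 - 1*1)/1 + 33) = -11*(1*(6 - 1) + 33) = -11*(1*5 + 33) = -11*(5 + 33) = -11*38 = -418)
O(z) = z**2 (O(z) = z*z = z**2)
O(69) - E = 69**2 - 1*(-418) = 4761 + 418 = 5179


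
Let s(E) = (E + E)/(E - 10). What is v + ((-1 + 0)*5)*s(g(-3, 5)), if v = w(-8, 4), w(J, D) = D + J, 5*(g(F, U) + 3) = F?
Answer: -113/17 ≈ -6.6471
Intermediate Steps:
g(F, U) = -3 + F/5
v = -4 (v = 4 - 8 = -4)
s(E) = 2*E/(-10 + E) (s(E) = (2*E)/(-10 + E) = 2*E/(-10 + E))
v + ((-1 + 0)*5)*s(g(-3, 5)) = -4 + ((-1 + 0)*5)*(2*(-3 + (1/5)*(-3))/(-10 + (-3 + (1/5)*(-3)))) = -4 + (-1*5)*(2*(-3 - 3/5)/(-10 + (-3 - 3/5))) = -4 - 10*(-18)/(5*(-10 - 18/5)) = -4 - 10*(-18)/(5*(-68/5)) = -4 - 10*(-18)*(-5)/(5*68) = -4 - 5*9/17 = -4 - 45/17 = -113/17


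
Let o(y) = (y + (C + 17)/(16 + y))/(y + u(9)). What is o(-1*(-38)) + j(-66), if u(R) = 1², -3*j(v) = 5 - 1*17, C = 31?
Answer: 1754/351 ≈ 4.9972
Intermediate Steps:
j(v) = 4 (j(v) = -(5 - 1*17)/3 = -(5 - 17)/3 = -⅓*(-12) = 4)
u(R) = 1
o(y) = (y + 48/(16 + y))/(1 + y) (o(y) = (y + (31 + 17)/(16 + y))/(y + 1) = (y + 48/(16 + y))/(1 + y))
o(-1*(-38)) + j(-66) = (48 + (-1*(-38))² + 16*(-1*(-38)))/(16 + (-1*(-38))² + 17*(-1*(-38))) + 4 = (48 + 38² + 16*38)/(16 + 38² + 17*38) + 4 = (48 + 1444 + 608)/(16 + 1444 + 646) + 4 = 2100/2106 + 4 = (1/2106)*2100 + 4 = 350/351 + 4 = 1754/351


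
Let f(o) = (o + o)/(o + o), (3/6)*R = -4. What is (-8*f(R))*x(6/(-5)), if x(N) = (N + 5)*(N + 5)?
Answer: -2888/25 ≈ -115.52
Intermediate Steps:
R = -8 (R = 2*(-4) = -8)
x(N) = (5 + N)² (x(N) = (5 + N)*(5 + N) = (5 + N)²)
f(o) = 1 (f(o) = (2*o)/((2*o)) = (2*o)*(1/(2*o)) = 1)
(-8*f(R))*x(6/(-5)) = (-8*1)*(5 + 6/(-5))² = -8*(5 + 6*(-⅕))² = -8*(5 - 6/5)² = -8*(19/5)² = -8*361/25 = -2888/25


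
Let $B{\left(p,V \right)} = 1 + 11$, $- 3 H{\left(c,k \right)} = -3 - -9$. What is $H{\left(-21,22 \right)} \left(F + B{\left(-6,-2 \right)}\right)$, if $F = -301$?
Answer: $578$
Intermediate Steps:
$H{\left(c,k \right)} = -2$ ($H{\left(c,k \right)} = - \frac{-3 - -9}{3} = - \frac{-3 + 9}{3} = \left(- \frac{1}{3}\right) 6 = -2$)
$B{\left(p,V \right)} = 12$
$H{\left(-21,22 \right)} \left(F + B{\left(-6,-2 \right)}\right) = - 2 \left(-301 + 12\right) = \left(-2\right) \left(-289\right) = 578$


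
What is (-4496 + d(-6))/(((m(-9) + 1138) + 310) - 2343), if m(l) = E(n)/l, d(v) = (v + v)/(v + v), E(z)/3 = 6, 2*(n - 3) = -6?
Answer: 4495/897 ≈ 5.0111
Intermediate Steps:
n = 0 (n = 3 + (½)*(-6) = 3 - 3 = 0)
E(z) = 18 (E(z) = 3*6 = 18)
d(v) = 1 (d(v) = (2*v)/((2*v)) = (2*v)*(1/(2*v)) = 1)
m(l) = 18/l
(-4496 + d(-6))/(((m(-9) + 1138) + 310) - 2343) = (-4496 + 1)/(((18/(-9) + 1138) + 310) - 2343) = -4495/(((18*(-⅑) + 1138) + 310) - 2343) = -4495/(((-2 + 1138) + 310) - 2343) = -4495/((1136 + 310) - 2343) = -4495/(1446 - 2343) = -4495/(-897) = -4495*(-1/897) = 4495/897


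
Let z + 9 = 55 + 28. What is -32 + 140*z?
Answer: 10328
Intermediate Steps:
z = 74 (z = -9 + (55 + 28) = -9 + 83 = 74)
-32 + 140*z = -32 + 140*74 = -32 + 10360 = 10328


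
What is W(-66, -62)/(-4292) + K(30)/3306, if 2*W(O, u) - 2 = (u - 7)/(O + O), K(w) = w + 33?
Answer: 3639/193952 ≈ 0.018762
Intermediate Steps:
K(w) = 33 + w
W(O, u) = 1 + (-7 + u)/(4*O) (W(O, u) = 1 + ((u - 7)/(O + O))/2 = 1 + ((-7 + u)/((2*O)))/2 = 1 + ((-7 + u)*(1/(2*O)))/2 = 1 + ((-7 + u)/(2*O))/2 = 1 + (-7 + u)/(4*O))
W(-66, -62)/(-4292) + K(30)/3306 = ((¼)*(-7 - 62 + 4*(-66))/(-66))/(-4292) + (33 + 30)/3306 = ((¼)*(-1/66)*(-7 - 62 - 264))*(-1/4292) + 63*(1/3306) = ((¼)*(-1/66)*(-333))*(-1/4292) + 21/1102 = (111/88)*(-1/4292) + 21/1102 = -3/10208 + 21/1102 = 3639/193952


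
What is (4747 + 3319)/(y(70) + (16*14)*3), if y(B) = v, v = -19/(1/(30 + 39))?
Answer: -8066/639 ≈ -12.623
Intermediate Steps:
v = -1311 (v = -19/(1/69) = -19/1/69 = -19*69 = -1311)
y(B) = -1311
(4747 + 3319)/(y(70) + (16*14)*3) = (4747 + 3319)/(-1311 + (16*14)*3) = 8066/(-1311 + 224*3) = 8066/(-1311 + 672) = 8066/(-639) = 8066*(-1/639) = -8066/639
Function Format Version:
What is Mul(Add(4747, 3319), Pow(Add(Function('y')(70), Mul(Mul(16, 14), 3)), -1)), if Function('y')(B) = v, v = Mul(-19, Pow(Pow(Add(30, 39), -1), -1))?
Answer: Rational(-8066, 639) ≈ -12.623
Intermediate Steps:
v = -1311 (v = Mul(-19, Pow(Pow(69, -1), -1)) = Mul(-19, Pow(Rational(1, 69), -1)) = Mul(-19, 69) = -1311)
Function('y')(B) = -1311
Mul(Add(4747, 3319), Pow(Add(Function('y')(70), Mul(Mul(16, 14), 3)), -1)) = Mul(Add(4747, 3319), Pow(Add(-1311, Mul(Mul(16, 14), 3)), -1)) = Mul(8066, Pow(Add(-1311, Mul(224, 3)), -1)) = Mul(8066, Pow(Add(-1311, 672), -1)) = Mul(8066, Pow(-639, -1)) = Mul(8066, Rational(-1, 639)) = Rational(-8066, 639)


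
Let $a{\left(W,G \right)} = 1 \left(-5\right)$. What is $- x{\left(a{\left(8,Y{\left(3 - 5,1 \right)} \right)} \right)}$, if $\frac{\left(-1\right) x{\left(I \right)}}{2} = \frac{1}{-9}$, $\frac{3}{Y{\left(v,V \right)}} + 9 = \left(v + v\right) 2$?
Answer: $- \frac{2}{9} \approx -0.22222$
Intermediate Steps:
$Y{\left(v,V \right)} = \frac{3}{-9 + 4 v}$ ($Y{\left(v,V \right)} = \frac{3}{-9 + \left(v + v\right) 2} = \frac{3}{-9 + 2 v 2} = \frac{3}{-9 + 4 v}$)
$a{\left(W,G \right)} = -5$
$x{\left(I \right)} = \frac{2}{9}$ ($x{\left(I \right)} = - \frac{2}{-9} = \left(-2\right) \left(- \frac{1}{9}\right) = \frac{2}{9}$)
$- x{\left(a{\left(8,Y{\left(3 - 5,1 \right)} \right)} \right)} = \left(-1\right) \frac{2}{9} = - \frac{2}{9}$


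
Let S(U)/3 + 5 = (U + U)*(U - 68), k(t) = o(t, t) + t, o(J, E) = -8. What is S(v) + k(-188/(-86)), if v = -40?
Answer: 1113665/43 ≈ 25899.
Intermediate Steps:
k(t) = -8 + t
S(U) = -15 + 6*U*(-68 + U) (S(U) = -15 + 3*((U + U)*(U - 68)) = -15 + 3*((2*U)*(-68 + U)) = -15 + 3*(2*U*(-68 + U)) = -15 + 6*U*(-68 + U))
S(v) + k(-188/(-86)) = (-15 - 408*(-40) + 6*(-40)²) + (-8 - 188/(-86)) = (-15 + 16320 + 6*1600) + (-8 - 188*(-1/86)) = (-15 + 16320 + 9600) + (-8 + 94/43) = 25905 - 250/43 = 1113665/43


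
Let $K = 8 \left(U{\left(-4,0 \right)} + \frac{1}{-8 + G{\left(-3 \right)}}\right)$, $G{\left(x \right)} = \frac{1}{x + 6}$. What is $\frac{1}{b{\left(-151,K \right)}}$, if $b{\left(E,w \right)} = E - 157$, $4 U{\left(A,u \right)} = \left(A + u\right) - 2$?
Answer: $- \frac{1}{308} \approx -0.0032468$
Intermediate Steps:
$G{\left(x \right)} = \frac{1}{6 + x}$
$U{\left(A,u \right)} = - \frac{1}{2} + \frac{A}{4} + \frac{u}{4}$ ($U{\left(A,u \right)} = \frac{\left(A + u\right) - 2}{4} = \frac{-2 + A + u}{4} = - \frac{1}{2} + \frac{A}{4} + \frac{u}{4}$)
$K = - \frac{300}{23}$ ($K = 8 \left(\left(- \frac{1}{2} + \frac{1}{4} \left(-4\right) + \frac{1}{4} \cdot 0\right) + \frac{1}{-8 + \frac{1}{6 - 3}}\right) = 8 \left(\left(- \frac{1}{2} - 1 + 0\right) + \frac{1}{-8 + \frac{1}{3}}\right) = 8 \left(- \frac{3}{2} + \frac{1}{-8 + \frac{1}{3}}\right) = 8 \left(- \frac{3}{2} + \frac{1}{- \frac{23}{3}}\right) = 8 \left(- \frac{3}{2} - \frac{3}{23}\right) = 8 \left(- \frac{75}{46}\right) = - \frac{300}{23} \approx -13.043$)
$b{\left(E,w \right)} = -157 + E$
$\frac{1}{b{\left(-151,K \right)}} = \frac{1}{-157 - 151} = \frac{1}{-308} = - \frac{1}{308}$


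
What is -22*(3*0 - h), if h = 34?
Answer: 748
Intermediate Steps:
-22*(3*0 - h) = -22*(3*0 - 1*34) = -22*(0 - 34) = -22*(-34) = 748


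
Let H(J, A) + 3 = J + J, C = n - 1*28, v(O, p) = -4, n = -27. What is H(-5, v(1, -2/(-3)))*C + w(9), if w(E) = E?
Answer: 724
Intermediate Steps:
C = -55 (C = -27 - 1*28 = -27 - 28 = -55)
H(J, A) = -3 + 2*J (H(J, A) = -3 + (J + J) = -3 + 2*J)
H(-5, v(1, -2/(-3)))*C + w(9) = (-3 + 2*(-5))*(-55) + 9 = (-3 - 10)*(-55) + 9 = -13*(-55) + 9 = 715 + 9 = 724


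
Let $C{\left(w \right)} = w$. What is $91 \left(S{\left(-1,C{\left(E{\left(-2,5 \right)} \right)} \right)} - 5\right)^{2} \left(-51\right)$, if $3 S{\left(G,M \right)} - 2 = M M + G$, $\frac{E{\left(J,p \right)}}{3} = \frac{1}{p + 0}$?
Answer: $- \frac{179886707}{1875} \approx -95940.0$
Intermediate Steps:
$E{\left(J,p \right)} = \frac{3}{p}$ ($E{\left(J,p \right)} = \frac{3}{p + 0} = \frac{3}{p}$)
$S{\left(G,M \right)} = \frac{2}{3} + \frac{G}{3} + \frac{M^{2}}{3}$ ($S{\left(G,M \right)} = \frac{2}{3} + \frac{M M + G}{3} = \frac{2}{3} + \frac{M^{2} + G}{3} = \frac{2}{3} + \frac{G + M^{2}}{3} = \frac{2}{3} + \left(\frac{G}{3} + \frac{M^{2}}{3}\right) = \frac{2}{3} + \frac{G}{3} + \frac{M^{2}}{3}$)
$91 \left(S{\left(-1,C{\left(E{\left(-2,5 \right)} \right)} \right)} - 5\right)^{2} \left(-51\right) = 91 \left(\left(\frac{2}{3} + \frac{1}{3} \left(-1\right) + \frac{\left(\frac{3}{5}\right)^{2}}{3}\right) - 5\right)^{2} \left(-51\right) = 91 \left(\left(\frac{2}{3} - \frac{1}{3} + \frac{\left(3 \cdot \frac{1}{5}\right)^{2}}{3}\right) - 5\right)^{2} \left(-51\right) = 91 \left(\left(\frac{2}{3} - \frac{1}{3} + \frac{\left(\frac{3}{5}\right)^{2}}{3}\right) - 5\right)^{2} \left(-51\right) = 91 \left(\left(\frac{2}{3} - \frac{1}{3} + \frac{1}{3} \cdot \frac{9}{25}\right) - 5\right)^{2} \left(-51\right) = 91 \left(\left(\frac{2}{3} - \frac{1}{3} + \frac{3}{25}\right) - 5\right)^{2} \left(-51\right) = 91 \left(\frac{34}{75} - 5\right)^{2} \left(-51\right) = 91 \left(- \frac{341}{75}\right)^{2} \left(-51\right) = 91 \cdot \frac{116281}{5625} \left(-51\right) = \frac{10581571}{5625} \left(-51\right) = - \frac{179886707}{1875}$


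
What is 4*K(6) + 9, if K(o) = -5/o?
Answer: 17/3 ≈ 5.6667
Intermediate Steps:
4*K(6) + 9 = 4*(-5/6) + 9 = -10/3 + 9 = 17/3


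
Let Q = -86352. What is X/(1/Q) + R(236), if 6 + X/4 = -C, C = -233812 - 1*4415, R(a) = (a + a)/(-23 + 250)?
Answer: -18678340690664/227 ≈ -8.2283e+10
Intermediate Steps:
R(a) = 2*a/227 (R(a) = (2*a)/227 = (2*a)*(1/227) = 2*a/227)
C = -238227 (C = -233812 - 4415 = -238227)
X = 952884 (X = -24 + 4*(-1*(-238227)) = -24 + 4*238227 = -24 + 952908 = 952884)
X/(1/Q) + R(236) = 952884/(1/(-86352)) + (2/227)*236 = 952884/(-1/86352) + 472/227 = 952884*(-86352) + 472/227 = -82283439168 + 472/227 = -18678340690664/227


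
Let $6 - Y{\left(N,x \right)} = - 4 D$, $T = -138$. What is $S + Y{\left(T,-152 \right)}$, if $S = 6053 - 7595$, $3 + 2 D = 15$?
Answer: $-1512$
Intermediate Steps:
$D = 6$ ($D = - \frac{3}{2} + \frac{1}{2} \cdot 15 = - \frac{3}{2} + \frac{15}{2} = 6$)
$S = -1542$
$Y{\left(N,x \right)} = 30$ ($Y{\left(N,x \right)} = 6 - \left(-4\right) 6 = 6 - -24 = 6 + 24 = 30$)
$S + Y{\left(T,-152 \right)} = -1542 + 30 = -1512$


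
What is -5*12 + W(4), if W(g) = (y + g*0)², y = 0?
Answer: -60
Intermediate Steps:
W(g) = 0 (W(g) = (0 + g*0)² = (0 + 0)² = 0² = 0)
-5*12 + W(4) = -5*12 + 0 = -60 + 0 = -60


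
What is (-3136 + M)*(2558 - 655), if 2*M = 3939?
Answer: -4439699/2 ≈ -2.2198e+6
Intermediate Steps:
M = 3939/2 (M = (½)*3939 = 3939/2 ≈ 1969.5)
(-3136 + M)*(2558 - 655) = (-3136 + 3939/2)*(2558 - 655) = -2333/2*1903 = -4439699/2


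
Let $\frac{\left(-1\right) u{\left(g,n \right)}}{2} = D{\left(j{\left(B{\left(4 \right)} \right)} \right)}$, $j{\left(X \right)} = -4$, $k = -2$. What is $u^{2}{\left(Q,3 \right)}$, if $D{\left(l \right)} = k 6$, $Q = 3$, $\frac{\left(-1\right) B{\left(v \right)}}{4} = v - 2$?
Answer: $576$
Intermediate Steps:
$B{\left(v \right)} = 8 - 4 v$ ($B{\left(v \right)} = - 4 \left(v - 2\right) = - 4 \left(-2 + v\right) = 8 - 4 v$)
$D{\left(l \right)} = -12$ ($D{\left(l \right)} = \left(-2\right) 6 = -12$)
$u{\left(g,n \right)} = 24$ ($u{\left(g,n \right)} = \left(-2\right) \left(-12\right) = 24$)
$u^{2}{\left(Q,3 \right)} = 24^{2} = 576$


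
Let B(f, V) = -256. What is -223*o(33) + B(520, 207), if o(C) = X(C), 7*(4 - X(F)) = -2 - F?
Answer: -2263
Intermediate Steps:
X(F) = 30/7 + F/7 (X(F) = 4 - (-2 - F)/7 = 4 + (2/7 + F/7) = 30/7 + F/7)
o(C) = 30/7 + C/7
-223*o(33) + B(520, 207) = -223*(30/7 + (⅐)*33) - 256 = -223*(30/7 + 33/7) - 256 = -223*9 - 256 = -2007 - 256 = -2263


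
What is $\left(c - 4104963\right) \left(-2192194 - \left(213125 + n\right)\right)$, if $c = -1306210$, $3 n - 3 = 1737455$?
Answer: $\frac{48448477505795}{3} \approx 1.6149 \cdot 10^{13}$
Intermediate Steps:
$n = \frac{1737458}{3}$ ($n = 1 + \frac{1}{3} \cdot 1737455 = 1 + \frac{1737455}{3} = \frac{1737458}{3} \approx 5.7915 \cdot 10^{5}$)
$\left(c - 4104963\right) \left(-2192194 - \left(213125 + n\right)\right) = \left(-1306210 - 4104963\right) \left(-2192194 - \frac{2376833}{3}\right) = - 5411173 \left(-2192194 - \frac{2376833}{3}\right) = \left(-5411173\right) \left(- \frac{8953415}{3}\right) = \frac{48448477505795}{3}$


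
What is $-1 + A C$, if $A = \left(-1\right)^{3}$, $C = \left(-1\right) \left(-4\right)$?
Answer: $-5$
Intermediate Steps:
$C = 4$
$A = -1$
$-1 + A C = -1 - 4 = -5$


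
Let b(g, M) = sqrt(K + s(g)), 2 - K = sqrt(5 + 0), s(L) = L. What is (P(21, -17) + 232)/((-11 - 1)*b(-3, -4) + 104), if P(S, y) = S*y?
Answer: -125/(104 - 12*I*sqrt(1 + sqrt(5))) ≈ -1.1523 - 0.23917*I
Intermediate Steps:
K = 2 - sqrt(5) (K = 2 - sqrt(5 + 0) = 2 - sqrt(5) ≈ -0.23607)
b(g, M) = sqrt(2 + g - sqrt(5)) (b(g, M) = sqrt((2 - sqrt(5)) + g) = sqrt(2 + g - sqrt(5)))
(P(21, -17) + 232)/((-11 - 1)*b(-3, -4) + 104) = (21*(-17) + 232)/((-11 - 1)*sqrt(2 - 3 - sqrt(5)) + 104) = (-357 + 232)/(-12*sqrt(-1 - sqrt(5)) + 104) = -125/(104 - 12*sqrt(-1 - sqrt(5)))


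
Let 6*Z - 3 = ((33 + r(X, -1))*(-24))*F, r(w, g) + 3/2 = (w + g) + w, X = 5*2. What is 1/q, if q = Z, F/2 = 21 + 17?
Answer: -2/30703 ≈ -6.5140e-5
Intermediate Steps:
X = 10
r(w, g) = -3/2 + g + 2*w (r(w, g) = -3/2 + ((w + g) + w) = -3/2 + ((g + w) + w) = -3/2 + (g + 2*w) = -3/2 + g + 2*w)
F = 76 (F = 2*(21 + 17) = 2*38 = 76)
Z = -30703/2 (Z = ½ + (((33 + (-3/2 - 1 + 2*10))*(-24))*76)/6 = ½ + (((33 + (-3/2 - 1 + 20))*(-24))*76)/6 = ½ + (((33 + 35/2)*(-24))*76)/6 = ½ + (((101/2)*(-24))*76)/6 = ½ + (-1212*76)/6 = ½ + (⅙)*(-92112) = ½ - 15352 = -30703/2 ≈ -15352.)
q = -30703/2 ≈ -15352.
1/q = 1/(-30703/2) = -2/30703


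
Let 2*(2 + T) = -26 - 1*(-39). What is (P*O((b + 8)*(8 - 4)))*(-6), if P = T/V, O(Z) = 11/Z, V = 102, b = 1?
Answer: -11/136 ≈ -0.080882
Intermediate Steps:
T = 9/2 (T = -2 + (-26 - 1*(-39))/2 = -2 + (-26 + 39)/2 = -2 + (½)*13 = -2 + 13/2 = 9/2 ≈ 4.5000)
P = 3/68 (P = (9/2)/102 = (9/2)*(1/102) = 3/68 ≈ 0.044118)
(P*O((b + 8)*(8 - 4)))*(-6) = (3*(11/(((1 + 8)*(8 - 4))))/68)*(-6) = (3*(11/((9*4)))/68)*(-6) = (3*(11/36)/68)*(-6) = (3*(11*(1/36))/68)*(-6) = ((3/68)*(11/36))*(-6) = (11/816)*(-6) = -11/136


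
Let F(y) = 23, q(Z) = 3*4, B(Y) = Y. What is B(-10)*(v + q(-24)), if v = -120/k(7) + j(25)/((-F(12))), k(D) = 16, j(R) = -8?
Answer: -1115/23 ≈ -48.478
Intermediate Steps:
q(Z) = 12
v = -329/46 (v = -120/16 - 8/((-1*23)) = -120*1/16 - 8/(-23) = -15/2 - 8*(-1/23) = -15/2 + 8/23 = -329/46 ≈ -7.1522)
B(-10)*(v + q(-24)) = -10*(-329/46 + 12) = -10*223/46 = -1115/23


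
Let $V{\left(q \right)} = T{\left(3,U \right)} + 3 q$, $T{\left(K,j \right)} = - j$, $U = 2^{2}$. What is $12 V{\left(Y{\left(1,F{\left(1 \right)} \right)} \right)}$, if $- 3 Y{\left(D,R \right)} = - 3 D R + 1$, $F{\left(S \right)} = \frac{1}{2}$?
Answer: $-42$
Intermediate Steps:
$U = 4$
$F{\left(S \right)} = \frac{1}{2}$
$Y{\left(D,R \right)} = - \frac{1}{3} + D R$ ($Y{\left(D,R \right)} = - \frac{- 3 D R + 1}{3} = - \frac{1 - 3 D R}{3} = - \frac{1}{3} + D R$)
$V{\left(q \right)} = -4 + 3 q$ ($V{\left(q \right)} = \left(-1\right) 4 + 3 q = -4 + 3 q$)
$12 V{\left(Y{\left(1,F{\left(1 \right)} \right)} \right)} = 12 \left(-4 + 3 \left(- \frac{1}{3} + 1 \cdot \frac{1}{2}\right)\right) = 12 \left(-4 + 3 \left(- \frac{1}{3} + \frac{1}{2}\right)\right) = 12 \left(-4 + 3 \cdot \frac{1}{6}\right) = 12 \left(-4 + \frac{1}{2}\right) = 12 \left(- \frac{7}{2}\right) = -42$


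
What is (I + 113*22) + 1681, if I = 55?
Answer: 4222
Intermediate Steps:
(I + 113*22) + 1681 = (55 + 113*22) + 1681 = (55 + 2486) + 1681 = 2541 + 1681 = 4222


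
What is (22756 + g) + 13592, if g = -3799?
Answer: 32549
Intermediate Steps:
(22756 + g) + 13592 = (22756 - 3799) + 13592 = 18957 + 13592 = 32549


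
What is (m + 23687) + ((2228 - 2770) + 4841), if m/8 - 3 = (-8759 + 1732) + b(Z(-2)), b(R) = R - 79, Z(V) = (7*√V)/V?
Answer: -28838 - 28*I*√2 ≈ -28838.0 - 39.598*I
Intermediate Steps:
Z(V) = 7/√V
b(R) = -79 + R
m = -56824 - 28*I*√2 (m = 24 + 8*((-8759 + 1732) + (-79 + 7/√(-2))) = 24 + 8*(-7027 + (-79 + 7*(-I*√2/2))) = 24 + 8*(-7027 + (-79 - 7*I*√2/2)) = 24 + 8*(-7106 - 7*I*√2/2) = 24 + (-56848 - 28*I*√2) = -56824 - 28*I*√2 ≈ -56824.0 - 39.598*I)
(m + 23687) + ((2228 - 2770) + 4841) = ((-56824 - 28*I*√2) + 23687) + ((2228 - 2770) + 4841) = (-33137 - 28*I*√2) + (-542 + 4841) = (-33137 - 28*I*√2) + 4299 = -28838 - 28*I*√2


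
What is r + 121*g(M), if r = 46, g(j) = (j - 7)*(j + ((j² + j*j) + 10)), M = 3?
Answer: -14958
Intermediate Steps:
g(j) = (-7 + j)*(10 + j + 2*j²) (g(j) = (-7 + j)*(j + ((j² + j²) + 10)) = (-7 + j)*(j + (2*j² + 10)) = (-7 + j)*(j + (10 + 2*j²)) = (-7 + j)*(10 + j + 2*j²))
r + 121*g(M) = 46 + 121*(-70 - 13*3² + 2*3³ + 3*3) = 46 + 121*(-70 - 13*9 + 2*27 + 9) = 46 + 121*(-70 - 117 + 54 + 9) = 46 + 121*(-124) = 46 - 15004 = -14958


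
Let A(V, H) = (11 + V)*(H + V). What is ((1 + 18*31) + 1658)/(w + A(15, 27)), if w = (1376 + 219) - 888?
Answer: 2217/1799 ≈ 1.2324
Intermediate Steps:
w = 707 (w = 1595 - 888 = 707)
((1 + 18*31) + 1658)/(w + A(15, 27)) = ((1 + 18*31) + 1658)/(707 + (15² + 11*27 + 11*15 + 27*15)) = ((1 + 558) + 1658)/(707 + (225 + 297 + 165 + 405)) = (559 + 1658)/(707 + 1092) = 2217/1799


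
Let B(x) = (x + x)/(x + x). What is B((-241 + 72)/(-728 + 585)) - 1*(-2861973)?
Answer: 2861974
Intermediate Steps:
B(x) = 1 (B(x) = (2*x)/((2*x)) = (2*x)*(1/(2*x)) = 1)
B((-241 + 72)/(-728 + 585)) - 1*(-2861973) = 1 - 1*(-2861973) = 1 + 2861973 = 2861974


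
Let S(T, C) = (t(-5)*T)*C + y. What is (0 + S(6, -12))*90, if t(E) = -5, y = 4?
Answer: 32760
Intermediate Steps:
S(T, C) = 4 - 5*C*T (S(T, C) = (-5*T)*C + 4 = -5*C*T + 4 = 4 - 5*C*T)
(0 + S(6, -12))*90 = (0 + (4 - 5*(-12)*6))*90 = (0 + (4 + 360))*90 = (0 + 364)*90 = 364*90 = 32760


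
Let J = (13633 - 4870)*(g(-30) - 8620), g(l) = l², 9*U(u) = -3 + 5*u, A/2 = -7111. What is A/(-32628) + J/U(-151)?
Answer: 4966418573749/6183006 ≈ 8.0324e+5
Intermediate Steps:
A = -14222 (A = 2*(-7111) = -14222)
U(u) = -⅓ + 5*u/9 (U(u) = (-3 + 5*u)/9 = -⅓ + 5*u/9)
J = -67650360 (J = (13633 - 4870)*((-30)² - 8620) = 8763*(900 - 8620) = 8763*(-7720) = -67650360)
A/(-32628) + J/U(-151) = -14222/(-32628) - 67650360/(-⅓ + (5/9)*(-151)) = -14222*(-1/32628) - 67650360/(-⅓ - 755/9) = 7111/16314 - 67650360/(-758/9) = 7111/16314 - 67650360*(-9/758) = 7111/16314 + 304426620/379 = 4966418573749/6183006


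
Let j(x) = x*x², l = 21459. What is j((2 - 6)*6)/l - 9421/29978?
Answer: -205527037/214432634 ≈ -0.95847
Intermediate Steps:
j(x) = x³
j((2 - 6)*6)/l - 9421/29978 = ((2 - 6)*6)³/21459 - 9421/29978 = (-4*6)³*(1/21459) - 9421*1/29978 = (-24)³*(1/21459) - 9421/29978 = -13824*1/21459 - 9421/29978 = -4608/7153 - 9421/29978 = -205527037/214432634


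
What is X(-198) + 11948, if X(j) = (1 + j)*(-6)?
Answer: 13130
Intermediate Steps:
X(j) = -6 - 6*j
X(-198) + 11948 = (-6 - 6*(-198)) + 11948 = (-6 + 1188) + 11948 = 1182 + 11948 = 13130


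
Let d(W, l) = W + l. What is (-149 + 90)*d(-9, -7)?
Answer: 944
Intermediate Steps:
(-149 + 90)*d(-9, -7) = (-149 + 90)*(-9 - 7) = -59*(-16) = 944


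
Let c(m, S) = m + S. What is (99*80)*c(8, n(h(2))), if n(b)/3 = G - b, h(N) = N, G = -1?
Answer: -7920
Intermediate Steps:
n(b) = -3 - 3*b (n(b) = 3*(-1 - b) = -3 - 3*b)
c(m, S) = S + m
(99*80)*c(8, n(h(2))) = (99*80)*((-3 - 3*2) + 8) = 7920*((-3 - 6) + 8) = 7920*(-9 + 8) = 7920*(-1) = -7920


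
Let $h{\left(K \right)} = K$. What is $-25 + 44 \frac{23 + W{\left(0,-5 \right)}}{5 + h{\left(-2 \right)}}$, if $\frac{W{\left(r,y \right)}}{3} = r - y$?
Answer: $\frac{1597}{3} \approx 532.33$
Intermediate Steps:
$W{\left(r,y \right)} = - 3 y + 3 r$ ($W{\left(r,y \right)} = 3 \left(r - y\right) = - 3 y + 3 r$)
$-25 + 44 \frac{23 + W{\left(0,-5 \right)}}{5 + h{\left(-2 \right)}} = -25 + 44 \frac{23 + \left(\left(-3\right) \left(-5\right) + 3 \cdot 0\right)}{5 - 2} = -25 + 44 \frac{23 + \left(15 + 0\right)}{3} = -25 + 44 \left(23 + 15\right) \frac{1}{3} = -25 + 44 \cdot 38 \cdot \frac{1}{3} = -25 + 44 \cdot \frac{38}{3} = -25 + \frac{1672}{3} = \frac{1597}{3}$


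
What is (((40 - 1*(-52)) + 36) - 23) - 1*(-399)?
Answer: 504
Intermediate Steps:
(((40 - 1*(-52)) + 36) - 23) - 1*(-399) = (((40 + 52) + 36) - 23) + 399 = ((92 + 36) - 23) + 399 = (128 - 23) + 399 = 105 + 399 = 504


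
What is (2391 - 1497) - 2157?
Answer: -1263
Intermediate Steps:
(2391 - 1497) - 2157 = 894 - 2157 = -1263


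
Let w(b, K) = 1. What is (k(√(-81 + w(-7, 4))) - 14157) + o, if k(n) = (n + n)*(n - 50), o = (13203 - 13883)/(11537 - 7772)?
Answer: -10780837/753 - 400*I*√5 ≈ -14317.0 - 894.43*I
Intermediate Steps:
o = -136/753 (o = -680/3765 = -680*1/3765 = -136/753 ≈ -0.18061)
k(n) = 2*n*(-50 + n) (k(n) = (2*n)*(-50 + n) = 2*n*(-50 + n))
(k(√(-81 + w(-7, 4))) - 14157) + o = (2*√(-81 + 1)*(-50 + √(-81 + 1)) - 14157) - 136/753 = (2*√(-80)*(-50 + √(-80)) - 14157) - 136/753 = (2*(4*I*√5)*(-50 + 4*I*√5) - 14157) - 136/753 = (8*I*√5*(-50 + 4*I*√5) - 14157) - 136/753 = (-14157 + 8*I*√5*(-50 + 4*I*√5)) - 136/753 = -10660357/753 + 8*I*√5*(-50 + 4*I*√5)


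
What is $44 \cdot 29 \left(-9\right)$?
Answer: $-11484$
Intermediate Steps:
$44 \cdot 29 \left(-9\right) = 1276 \left(-9\right) = -11484$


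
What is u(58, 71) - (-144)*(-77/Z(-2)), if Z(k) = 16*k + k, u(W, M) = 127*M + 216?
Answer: 162505/17 ≈ 9559.1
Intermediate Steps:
u(W, M) = 216 + 127*M
Z(k) = 17*k
u(58, 71) - (-144)*(-77/Z(-2)) = (216 + 127*71) - (-144)*(-77/(17*(-2))) = (216 + 9017) - (-144)*(-77/(-34)) = 9233 - (-144)*(-77*(-1/34)) = 9233 - (-144)*77/34 = 9233 - 1*(-5544/17) = 9233 + 5544/17 = 162505/17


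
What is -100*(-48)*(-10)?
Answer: -48000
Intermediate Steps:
-100*(-48)*(-10) = 4800*(-10) = -48000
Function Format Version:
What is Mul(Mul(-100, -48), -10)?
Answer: -48000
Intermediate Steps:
Mul(Mul(-100, -48), -10) = Mul(4800, -10) = -48000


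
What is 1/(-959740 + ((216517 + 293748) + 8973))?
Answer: -1/440502 ≈ -2.2701e-6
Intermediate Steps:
1/(-959740 + ((216517 + 293748) + 8973)) = 1/(-959740 + (510265 + 8973)) = 1/(-959740 + 519238) = 1/(-440502) = -1/440502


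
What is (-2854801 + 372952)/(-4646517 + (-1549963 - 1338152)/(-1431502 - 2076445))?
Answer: 2902064918001/5433244160828 ≈ 0.53413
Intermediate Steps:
(-2854801 + 372952)/(-4646517 + (-1549963 - 1338152)/(-1431502 - 2076445)) = -2481849/(-4646517 - 2888115/(-3507947)) = -2481849/(-4646517 - 2888115*(-1/3507947)) = -2481849/(-4646517 + 2888115/3507947) = -2481849/(-16299732482484/3507947) = -2481849*(-3507947/16299732482484) = 2902064918001/5433244160828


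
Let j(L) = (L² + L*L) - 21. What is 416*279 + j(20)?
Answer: 116843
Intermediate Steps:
j(L) = -21 + 2*L² (j(L) = (L² + L²) - 21 = 2*L² - 21 = -21 + 2*L²)
416*279 + j(20) = 416*279 + (-21 + 2*20²) = 116064 + (-21 + 2*400) = 116064 + (-21 + 800) = 116064 + 779 = 116843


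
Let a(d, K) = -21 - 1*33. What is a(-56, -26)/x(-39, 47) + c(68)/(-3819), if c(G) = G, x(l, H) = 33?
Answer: -69490/42009 ≈ -1.6542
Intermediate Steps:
a(d, K) = -54 (a(d, K) = -21 - 33 = -54)
a(-56, -26)/x(-39, 47) + c(68)/(-3819) = -54/33 + 68/(-3819) = -54*1/33 + 68*(-1/3819) = -18/11 - 68/3819 = -69490/42009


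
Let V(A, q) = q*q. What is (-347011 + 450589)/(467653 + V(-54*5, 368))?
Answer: 103578/603077 ≈ 0.17175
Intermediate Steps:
V(A, q) = q²
(-347011 + 450589)/(467653 + V(-54*5, 368)) = (-347011 + 450589)/(467653 + 368²) = 103578/(467653 + 135424) = 103578/603077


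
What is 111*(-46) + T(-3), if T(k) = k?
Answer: -5109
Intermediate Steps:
111*(-46) + T(-3) = 111*(-46) - 3 = -5106 - 3 = -5109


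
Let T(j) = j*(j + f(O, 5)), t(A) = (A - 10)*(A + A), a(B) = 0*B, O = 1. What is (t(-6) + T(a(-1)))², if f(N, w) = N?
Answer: 36864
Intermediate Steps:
a(B) = 0
t(A) = 2*A*(-10 + A) (t(A) = (-10 + A)*(2*A) = 2*A*(-10 + A))
T(j) = j*(1 + j) (T(j) = j*(j + 1) = j*(1 + j))
(t(-6) + T(a(-1)))² = (2*(-6)*(-10 - 6) + 0*(1 + 0))² = (2*(-6)*(-16) + 0*1)² = (192 + 0)² = 192² = 36864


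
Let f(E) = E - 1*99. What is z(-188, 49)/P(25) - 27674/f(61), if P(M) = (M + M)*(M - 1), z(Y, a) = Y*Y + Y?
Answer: 4318091/5700 ≈ 757.56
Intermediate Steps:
f(E) = -99 + E (f(E) = E - 99 = -99 + E)
z(Y, a) = Y + Y² (z(Y, a) = Y² + Y = Y + Y²)
P(M) = 2*M*(-1 + M) (P(M) = (2*M)*(-1 + M) = 2*M*(-1 + M))
z(-188, 49)/P(25) - 27674/f(61) = (-188*(1 - 188))/((2*25*(-1 + 25))) - 27674/(-99 + 61) = (-188*(-187))/((2*25*24)) - 27674/(-38) = 35156/1200 - 27674*(-1/38) = 35156*(1/1200) + 13837/19 = 8789/300 + 13837/19 = 4318091/5700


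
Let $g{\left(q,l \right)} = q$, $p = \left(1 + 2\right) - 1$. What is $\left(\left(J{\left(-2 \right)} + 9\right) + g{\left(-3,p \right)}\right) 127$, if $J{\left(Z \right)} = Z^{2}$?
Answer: $1270$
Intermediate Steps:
$p = 2$ ($p = 3 - 1 = 2$)
$\left(\left(J{\left(-2 \right)} + 9\right) + g{\left(-3,p \right)}\right) 127 = \left(\left(\left(-2\right)^{2} + 9\right) - 3\right) 127 = \left(\left(4 + 9\right) - 3\right) 127 = \left(13 - 3\right) 127 = 10 \cdot 127 = 1270$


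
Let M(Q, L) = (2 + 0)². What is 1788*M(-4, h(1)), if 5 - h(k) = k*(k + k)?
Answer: 7152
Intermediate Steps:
h(k) = 5 - 2*k² (h(k) = 5 - k*(k + k) = 5 - k*2*k = 5 - 2*k²)
M(Q, L) = 4 (M(Q, L) = 2² = 4)
1788*M(-4, h(1)) = 1788*4 = 7152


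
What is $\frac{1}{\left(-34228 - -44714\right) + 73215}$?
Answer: $\frac{1}{83701} \approx 1.1947 \cdot 10^{-5}$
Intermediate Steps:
$\frac{1}{\left(-34228 - -44714\right) + 73215} = \frac{1}{\left(-34228 + 44714\right) + 73215} = \frac{1}{10486 + 73215} = \frac{1}{83701}$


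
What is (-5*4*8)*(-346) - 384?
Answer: 54976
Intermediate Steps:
(-5*4*8)*(-346) - 384 = -20*8*(-346) - 384 = -160*(-346) - 384 = 55360 - 384 = 54976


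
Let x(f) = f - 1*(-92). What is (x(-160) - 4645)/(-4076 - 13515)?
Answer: 4713/17591 ≈ 0.26792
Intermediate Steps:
x(f) = 92 + f (x(f) = f + 92 = 92 + f)
(x(-160) - 4645)/(-4076 - 13515) = ((92 - 160) - 4645)/(-4076 - 13515) = (-68 - 4645)/(-17591) = -4713*(-1/17591) = 4713/17591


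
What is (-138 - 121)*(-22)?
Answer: 5698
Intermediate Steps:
(-138 - 121)*(-22) = -259*(-22) = 5698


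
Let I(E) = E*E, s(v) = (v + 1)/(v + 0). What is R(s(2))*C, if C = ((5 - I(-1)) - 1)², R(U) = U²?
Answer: 81/4 ≈ 20.250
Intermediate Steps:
s(v) = (1 + v)/v
I(E) = E²
C = 9 (C = ((5 - 1*(-1)²) - 1)² = ((5 - 1*1) - 1)² = ((5 - 1) - 1)² = (4 - 1)² = 3² = 9)
R(s(2))*C = ((1 + 2)/2)²*9 = ((½)*3)²*9 = (3/2)²*9 = (9/4)*9 = 81/4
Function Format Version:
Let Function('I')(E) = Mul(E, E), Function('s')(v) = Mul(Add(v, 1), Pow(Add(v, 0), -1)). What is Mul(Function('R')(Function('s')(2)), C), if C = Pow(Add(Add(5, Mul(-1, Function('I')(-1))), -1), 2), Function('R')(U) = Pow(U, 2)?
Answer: Rational(81, 4) ≈ 20.250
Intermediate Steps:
Function('s')(v) = Mul(Pow(v, -1), Add(1, v)) (Function('s')(v) = Mul(Add(1, v), Pow(v, -1)) = Mul(Pow(v, -1), Add(1, v)))
Function('I')(E) = Pow(E, 2)
C = 9 (C = Pow(Add(Add(5, Mul(-1, Pow(-1, 2))), -1), 2) = Pow(Add(Add(5, Mul(-1, 1)), -1), 2) = Pow(Add(Add(5, -1), -1), 2) = Pow(Add(4, -1), 2) = Pow(3, 2) = 9)
Mul(Function('R')(Function('s')(2)), C) = Mul(Pow(Mul(Pow(2, -1), Add(1, 2)), 2), 9) = Mul(Pow(Mul(Rational(1, 2), 3), 2), 9) = Mul(Pow(Rational(3, 2), 2), 9) = Mul(Rational(9, 4), 9) = Rational(81, 4)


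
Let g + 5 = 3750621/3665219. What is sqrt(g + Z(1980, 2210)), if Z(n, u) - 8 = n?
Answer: sqrt(26653032367867662)/3665219 ≈ 44.542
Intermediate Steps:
Z(n, u) = 8 + n
g = -14575474/3665219 (g = -5 + 3750621/3665219 = -14575474/3665219 ≈ -3.9767)
sqrt(g + Z(1980, 2210)) = sqrt(-14575474/3665219 + (8 + 1980)) = sqrt(-14575474/3665219 + 1988) = sqrt(7271879898/3665219) = sqrt(26653032367867662)/3665219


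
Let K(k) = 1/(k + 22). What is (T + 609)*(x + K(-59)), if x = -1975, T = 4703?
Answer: -388179712/37 ≈ -1.0491e+7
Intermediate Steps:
K(k) = 1/(22 + k)
(T + 609)*(x + K(-59)) = (4703 + 609)*(-1975 + 1/(22 - 59)) = 5312*(-1975 + 1/(-37)) = 5312*(-1975 - 1/37) = 5312*(-73076/37) = -388179712/37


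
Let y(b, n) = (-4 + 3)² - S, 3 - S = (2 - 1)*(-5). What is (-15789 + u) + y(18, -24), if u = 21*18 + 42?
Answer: -15376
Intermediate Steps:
S = 8 (S = 3 - (2 - 1)*(-5) = 3 - (-5) = 3 - 1*(-5) = 3 + 5 = 8)
y(b, n) = -7 (y(b, n) = (-4 + 3)² - 1*8 = (-1)² - 8 = 1 - 8 = -7)
u = 420 (u = 378 + 42 = 420)
(-15789 + u) + y(18, -24) = (-15789 + 420) - 7 = -15369 - 7 = -15376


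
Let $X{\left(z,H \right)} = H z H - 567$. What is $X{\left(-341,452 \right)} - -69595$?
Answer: $-69598636$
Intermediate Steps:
$X{\left(z,H \right)} = -567 + z H^{2}$ ($X{\left(z,H \right)} = z H^{2} - 567 = -567 + z H^{2}$)
$X{\left(-341,452 \right)} - -69595 = \left(-567 - 341 \cdot 452^{2}\right) - -69595 = \left(-567 - 69667664\right) + 69595 = -69668231 + 69595 = -69598636$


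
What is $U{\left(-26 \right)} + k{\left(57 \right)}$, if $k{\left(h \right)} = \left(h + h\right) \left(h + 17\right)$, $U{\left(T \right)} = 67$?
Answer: $8503$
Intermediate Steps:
$k{\left(h \right)} = 2 h \left(17 + h\right)$
$U{\left(-26 \right)} + k{\left(57 \right)} = 67 + 2 \cdot 57 \left(17 + 57\right) = 67 + 2 \cdot 57 \cdot 74 = 67 + 8436 = 8503$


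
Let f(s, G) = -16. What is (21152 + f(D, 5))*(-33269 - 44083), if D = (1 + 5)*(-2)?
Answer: -1634911872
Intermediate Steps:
D = -12 (D = 6*(-2) = -12)
(21152 + f(D, 5))*(-33269 - 44083) = (21152 - 16)*(-33269 - 44083) = 21136*(-77352) = -1634911872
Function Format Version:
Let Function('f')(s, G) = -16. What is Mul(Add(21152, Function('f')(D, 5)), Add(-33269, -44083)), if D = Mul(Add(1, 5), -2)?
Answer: -1634911872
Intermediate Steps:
D = -12 (D = Mul(6, -2) = -12)
Mul(Add(21152, Function('f')(D, 5)), Add(-33269, -44083)) = Mul(Add(21152, -16), Add(-33269, -44083)) = Mul(21136, -77352) = -1634911872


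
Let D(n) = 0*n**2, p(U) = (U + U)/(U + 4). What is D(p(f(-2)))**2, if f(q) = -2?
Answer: 0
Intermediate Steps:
p(U) = 2*U/(4 + U) (p(U) = (2*U)/(4 + U) = 2*U/(4 + U))
D(n) = 0
D(p(f(-2)))**2 = 0**2 = 0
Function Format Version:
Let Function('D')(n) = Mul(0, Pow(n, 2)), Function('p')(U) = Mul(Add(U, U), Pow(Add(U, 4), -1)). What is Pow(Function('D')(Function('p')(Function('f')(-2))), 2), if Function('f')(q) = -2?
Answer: 0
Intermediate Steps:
Function('p')(U) = Mul(2, U, Pow(Add(4, U), -1)) (Function('p')(U) = Mul(Mul(2, U), Pow(Add(4, U), -1)) = Mul(2, U, Pow(Add(4, U), -1)))
Function('D')(n) = 0
Pow(Function('D')(Function('p')(Function('f')(-2))), 2) = Pow(0, 2) = 0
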